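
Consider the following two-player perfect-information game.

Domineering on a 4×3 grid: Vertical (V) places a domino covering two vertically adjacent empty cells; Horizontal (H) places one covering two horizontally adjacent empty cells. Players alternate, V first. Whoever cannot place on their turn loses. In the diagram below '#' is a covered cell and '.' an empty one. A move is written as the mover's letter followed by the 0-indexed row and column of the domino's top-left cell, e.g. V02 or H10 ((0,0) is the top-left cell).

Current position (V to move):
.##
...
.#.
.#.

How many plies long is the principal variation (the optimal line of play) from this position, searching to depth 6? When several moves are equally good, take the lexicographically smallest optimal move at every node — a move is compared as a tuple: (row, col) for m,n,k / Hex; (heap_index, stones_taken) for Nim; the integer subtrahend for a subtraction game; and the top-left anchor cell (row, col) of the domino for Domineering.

p1 V@[.##/.../.#./.#.]: V00[###/#../.#./.#.]+1* V10[.##/#../##./.#.]+1 V12[.##/..#/.##/.#.]+1 V20[.##/.../##./##.]+1 V22[.##/.../.##/.##]+1
p2 H@[###/#../.#./.#.]: H11[###/###/.#./.#.]-1*
p3 V@[###/###/.#./.#.]: V20[###/###/##./##.]+1* V22[###/###/.##/.##]+1
p4 H@[###/###/##./##.] terminal -1; root [.##/.../.#./.#.] d6

PV length from [.##/.../.#./.#.]: 3 plies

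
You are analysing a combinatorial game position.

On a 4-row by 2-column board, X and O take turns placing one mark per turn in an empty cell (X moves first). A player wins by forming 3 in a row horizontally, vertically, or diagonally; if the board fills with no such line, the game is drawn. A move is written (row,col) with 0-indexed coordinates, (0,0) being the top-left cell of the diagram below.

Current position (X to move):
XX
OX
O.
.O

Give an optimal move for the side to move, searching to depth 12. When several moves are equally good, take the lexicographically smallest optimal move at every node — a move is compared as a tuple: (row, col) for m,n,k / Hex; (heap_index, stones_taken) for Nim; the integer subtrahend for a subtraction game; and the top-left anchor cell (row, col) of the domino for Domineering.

[XX/OX/O./.O] X move#1: (2,1):+1/XX/OX/OX/.O*, (3,0):+0/XX/OX/O./XO
[XX/OX/OX/.O] end (terminal -1, O#2); searched XX/OX/O./.O to 12

X's best at [XX/OX/O./.O]: (2,1)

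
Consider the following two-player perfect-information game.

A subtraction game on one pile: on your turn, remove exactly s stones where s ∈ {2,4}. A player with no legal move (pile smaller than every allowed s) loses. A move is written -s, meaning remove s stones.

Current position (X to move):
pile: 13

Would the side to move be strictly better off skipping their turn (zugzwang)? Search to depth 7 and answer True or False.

zugzwang(13, X) = True

p1 X@[13]: -2[11]-1* -4[9]-1
p2 O@[11]: -2[9]-1 -4[7]+1*
p3 X@[7]: -2[5]-1* -4[3]-1
p4 O@[5]: -2[3]-1 -4[1]+1*
p5 X@[1] terminal -1; root [13] d7
suppose X passes — search the same position with O to move:
pass> p1 O@[13]: -2[11]-1* -4[9]-1
pass> p2 X@[11]: -2[9]-1 -4[7]+1*
pass> p3 O@[7]: -2[5]-1* -4[3]-1
pass> p4 X@[5]: -2[3]-1 -4[1]+1*
pass> p5 O@[1] terminal -1; root [13] d7
for X: play -1, pass +1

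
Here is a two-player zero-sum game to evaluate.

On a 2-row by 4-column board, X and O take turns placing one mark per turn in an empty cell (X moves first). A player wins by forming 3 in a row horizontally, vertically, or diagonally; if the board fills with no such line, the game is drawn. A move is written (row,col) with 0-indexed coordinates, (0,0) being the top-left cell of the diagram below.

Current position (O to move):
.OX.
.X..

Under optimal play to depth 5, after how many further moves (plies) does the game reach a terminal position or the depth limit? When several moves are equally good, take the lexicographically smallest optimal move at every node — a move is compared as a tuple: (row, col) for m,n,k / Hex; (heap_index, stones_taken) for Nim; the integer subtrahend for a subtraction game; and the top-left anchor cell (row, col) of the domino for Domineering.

[.OX./.X..] O move#1: (0,0):-1/OOX./.X.., (0,3):-1/.OXO/.X.., (1,0):+0/.OX./OX..*, (1,2):+0/.OX./.XO., (1,3):+0/.OX./.X.O
[.OX./OX..] X move#2: (0,0):+0/XOX./OX..*, (0,3):+0/.OXX/OX.., (1,2):+0/.OX./OXX., (1,3):+0/.OX./OX.X
[XOX./OX..] O move#3: (0,3):+0/XOXO/OX..*, (1,2):+0/XOX./OXO., (1,3):+0/XOX./OX.O
[XOXO/OX..] X move#4: (1,2):+0/XOXO/OXX.*, (1,3):+0/XOXO/OX.X
[XOXO/OXX.] O move#5: (1,3):+0/XOXO/OXXO*
[XOXO/OXXO] end (terminal +0, X#6); searched .OX./.X.. to 5

PV length from [.OX./.X..]: 5 plies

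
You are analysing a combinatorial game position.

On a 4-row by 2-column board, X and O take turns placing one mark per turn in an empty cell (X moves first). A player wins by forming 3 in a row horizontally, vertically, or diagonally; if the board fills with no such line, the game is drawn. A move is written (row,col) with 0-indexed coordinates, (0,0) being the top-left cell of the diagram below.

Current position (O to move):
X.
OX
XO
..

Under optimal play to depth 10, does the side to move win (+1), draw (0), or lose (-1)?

value(X./OX/XO/.., O) = 0

p1 O@[X./OX/XO/..]: (0,1)[XO/OX/XO/..]+0* (3,0)[X./OX/XO/O.]+0 (3,1)[X./OX/XO/.O]+0
p2 X@[XO/OX/XO/..]: (3,0)[XO/OX/XO/X.]+0* (3,1)[XO/OX/XO/.X]+0
p3 O@[XO/OX/XO/X.]: (3,1)[XO/OX/XO/XO]+0*
p4 X@[XO/OX/XO/XO] terminal +0; root [X./OX/XO/..] d10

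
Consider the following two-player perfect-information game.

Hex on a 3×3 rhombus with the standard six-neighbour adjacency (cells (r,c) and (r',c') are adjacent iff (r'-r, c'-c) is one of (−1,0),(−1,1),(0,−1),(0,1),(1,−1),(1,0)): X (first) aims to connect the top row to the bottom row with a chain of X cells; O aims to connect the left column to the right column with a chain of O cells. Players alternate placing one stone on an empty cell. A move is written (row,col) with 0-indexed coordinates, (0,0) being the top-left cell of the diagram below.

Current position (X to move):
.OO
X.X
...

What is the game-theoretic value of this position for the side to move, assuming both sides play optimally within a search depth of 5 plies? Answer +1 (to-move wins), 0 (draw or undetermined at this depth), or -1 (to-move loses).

value(.OO/X.X/..., X) = +1

ply 1, X at .OO/X.X/... | (0,0)=+1→XOO/X.X/...*; (1,1)=-1→.OO/XXX/...; (2,0)=-1→.OO/X.X/X..; (2,1)=-1→.OO/X.X/.X.; (2,2)=-1→.OO/X.X/..X
ply 2, O at XOO/X.X/... | (1,1)=-1→XOO/XOX/...*; (2,0)=-1→XOO/X.X/O..; (2,1)=-1→XOO/X.X/.O.; (2,2)=-1→XOO/X.X/..O
ply 3, X at XOO/XOX/... | (2,0)=+1→XOO/XOX/X..*; (2,1)=-1→XOO/XOX/.X.; (2,2)=-1→XOO/XOX/..X
ply 4: XOO/XOX/X.. is terminal -1 (O); from .OO/X.X/... depth 5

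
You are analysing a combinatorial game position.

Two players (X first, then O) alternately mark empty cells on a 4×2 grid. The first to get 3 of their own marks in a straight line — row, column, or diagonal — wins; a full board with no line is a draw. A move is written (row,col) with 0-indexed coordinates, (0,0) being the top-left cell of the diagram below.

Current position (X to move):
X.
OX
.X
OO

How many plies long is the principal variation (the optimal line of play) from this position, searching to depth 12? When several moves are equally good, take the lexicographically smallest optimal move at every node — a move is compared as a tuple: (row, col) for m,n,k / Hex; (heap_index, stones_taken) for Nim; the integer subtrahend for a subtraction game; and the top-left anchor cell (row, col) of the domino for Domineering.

PV length from [X./OX/.X/OO]: 1 ply

ply 1, X at X./OX/.X/OO | (0,1)=+1→XX/OX/.X/OO*; (2,0)=+0→X./OX/XX/OO
ply 2: XX/OX/.X/OO is terminal -1 (O); from X./OX/.X/OO depth 12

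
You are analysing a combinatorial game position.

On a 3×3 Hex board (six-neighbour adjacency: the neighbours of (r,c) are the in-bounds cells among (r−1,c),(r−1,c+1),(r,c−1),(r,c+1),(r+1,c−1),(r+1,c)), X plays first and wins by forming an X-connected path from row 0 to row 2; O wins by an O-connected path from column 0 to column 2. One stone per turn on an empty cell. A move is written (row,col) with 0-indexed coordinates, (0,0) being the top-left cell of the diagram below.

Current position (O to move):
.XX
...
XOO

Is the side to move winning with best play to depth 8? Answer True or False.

O winning at [.XX/.../XOO]: False

p1 O@[.XX/.../XOO]: (0,0)[OXX/.../XOO]-1* (1,0)[.XX/O../XOO]-1 (1,1)[.XX/.O./XOO]-1 (1,2)[.XX/..O/XOO]-1
p2 X@[OXX/.../XOO]: (1,0)[OXX/X../XOO]+1* (1,1)[OXX/.X./XOO]+1 (1,2)[OXX/..X/XOO]+1
p3 O@[OXX/X../XOO] terminal -1; root [.XX/.../XOO] d8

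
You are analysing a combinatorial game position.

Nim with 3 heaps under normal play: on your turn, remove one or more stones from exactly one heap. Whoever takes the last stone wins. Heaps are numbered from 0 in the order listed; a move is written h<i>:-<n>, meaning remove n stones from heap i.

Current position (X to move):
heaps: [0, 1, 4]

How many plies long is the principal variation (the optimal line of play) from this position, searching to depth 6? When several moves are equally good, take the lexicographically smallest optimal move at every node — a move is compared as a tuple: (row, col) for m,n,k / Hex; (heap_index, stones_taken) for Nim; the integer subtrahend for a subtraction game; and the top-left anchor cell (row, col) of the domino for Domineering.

PV length from [(0,1,4)]: 3 plies

ply 1, X at (0,1,4) | h1:-1=-1→(0,0,4); h2:-1=-1→(0,1,3); h2:-2=-1→(0,1,2); h2:-3=+1→(0,1,1)*; h2:-4=-1→(0,1,0)
ply 2, O at (0,1,1) | h1:-1=-1→(0,0,1)*; h2:-1=-1→(0,1,0)
ply 3, X at (0,0,1) | h2:-1=+1→(0,0,0)*
ply 4: (0,0,0) is terminal -1 (O); from (0,1,4) depth 6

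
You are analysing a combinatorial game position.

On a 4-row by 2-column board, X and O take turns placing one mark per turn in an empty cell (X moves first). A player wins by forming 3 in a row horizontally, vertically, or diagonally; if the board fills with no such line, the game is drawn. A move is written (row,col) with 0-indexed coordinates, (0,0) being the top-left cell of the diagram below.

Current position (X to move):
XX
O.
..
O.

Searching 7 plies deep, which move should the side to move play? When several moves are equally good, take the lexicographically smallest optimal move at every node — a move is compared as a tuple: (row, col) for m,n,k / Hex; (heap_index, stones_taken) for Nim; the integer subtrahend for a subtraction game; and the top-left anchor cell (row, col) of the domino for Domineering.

X's best at [XX/O./../O.]: (2,0)

ply 1, X at XX/O./../O. | (1,1)=-1→XX/OX/../O.; (2,0)=+0→XX/O./X./O.*; (2,1)=-1→XX/O./.X/O.; (3,1)=-1→XX/O./../OX
ply 2, O at XX/O./X./O. | (1,1)=+0→XX/OO/X./O.*; (2,1)=+0→XX/O./XO/O.; (3,1)=+0→XX/O./X./OO
ply 3, X at XX/OO/X./O. | (2,1)=+0→XX/OO/XX/O.*; (3,1)=+0→XX/OO/X./OX
ply 4, O at XX/OO/XX/O. | (3,1)=+0→XX/OO/XX/OO*
ply 5: XX/OO/XX/OO is terminal +0 (X); from XX/O./../O. depth 7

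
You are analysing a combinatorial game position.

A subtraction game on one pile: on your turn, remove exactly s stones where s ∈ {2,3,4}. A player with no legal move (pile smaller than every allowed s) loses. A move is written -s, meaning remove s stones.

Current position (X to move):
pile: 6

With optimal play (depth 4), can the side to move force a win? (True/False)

ply 1, X at 6 | -2=-1→4*; -3=-1→3; -4=-1→2
ply 2, O at 4 | -2=-1→2; -3=+1→1*; -4=+1→0
ply 3: 1 is terminal -1 (X); from 6 depth 4

X winning at [6]: False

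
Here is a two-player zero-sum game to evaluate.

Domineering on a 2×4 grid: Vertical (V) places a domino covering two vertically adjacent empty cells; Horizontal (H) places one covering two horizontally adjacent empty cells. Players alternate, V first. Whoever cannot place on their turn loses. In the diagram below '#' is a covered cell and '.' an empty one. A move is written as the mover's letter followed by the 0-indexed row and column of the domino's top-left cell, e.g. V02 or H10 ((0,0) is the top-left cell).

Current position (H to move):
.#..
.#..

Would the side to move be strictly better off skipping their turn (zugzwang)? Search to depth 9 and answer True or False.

zugzwang(.#../.#.., H) = False

[.#../.#..] H move#1: H02:+1/.###/.#..*, H12:+1/.#../.###
[.###/.#..] V move#2: V00:-1/####/##..*
[####/##..] H move#3: H12:+1/####/####*
[####/####] end (terminal -1, V#4); searched .#../.#.. to 9
pass branch (V moves first from the same position):
  | [.#../.#..] V move#1: V00:-1/##../##.., V02:+1/.##./.##.*, V03:+1/.#.#/.#.#
  | [.##./.##.] end (terminal -1, H#2); searched .#../.#.. to 9
H moving scores +1; H passing scores -1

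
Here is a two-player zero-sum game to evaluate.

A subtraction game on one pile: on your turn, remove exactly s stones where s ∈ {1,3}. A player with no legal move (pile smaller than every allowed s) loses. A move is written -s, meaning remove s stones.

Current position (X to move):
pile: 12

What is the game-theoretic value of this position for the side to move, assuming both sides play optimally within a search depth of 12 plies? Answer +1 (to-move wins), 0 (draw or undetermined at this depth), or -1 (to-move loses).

value(12, X) = -1

p1 X@[12]: -1[11]-1* -3[9]-1
p2 O@[11]: -1[10]+1* -3[8]+1
p3 X@[10]: -1[9]-1* -3[7]-1
p4 O@[9]: -1[8]+1* -3[6]+1
p5 X@[8]: -1[7]-1* -3[5]-1
p6 O@[7]: -1[6]+1* -3[4]+1
p7 X@[6]: -1[5]-1* -3[3]-1
p8 O@[5]: -1[4]+1* -3[2]+1
p9 X@[4]: -1[3]-1* -3[1]-1
p10 O@[3]: -1[2]+1* -3[0]+1
p11 X@[2]: -1[1]-1*
p12 O@[1]: -1[0]+1*
p13 X@[0] terminal -1; root [12] d12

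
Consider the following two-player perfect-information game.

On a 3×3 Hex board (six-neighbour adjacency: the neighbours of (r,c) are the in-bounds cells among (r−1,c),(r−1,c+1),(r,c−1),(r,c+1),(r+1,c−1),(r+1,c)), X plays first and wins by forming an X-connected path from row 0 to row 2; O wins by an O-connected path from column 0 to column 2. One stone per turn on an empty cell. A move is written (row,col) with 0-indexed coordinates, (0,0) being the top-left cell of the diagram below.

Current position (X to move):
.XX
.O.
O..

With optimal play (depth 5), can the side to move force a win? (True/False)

X winning at [.XX/.O./O..]: True

[.XX/.O./O..] X move#1: (0,0):-1/XXX/.O./O.., (1,0):-1/.XX/XO./O.., (1,2):+1/.XX/.OX/O..*, (2,1):-1/.XX/.O./OX., (2,2):-1/.XX/.O./O.X
[.XX/.OX/O..] O move#2: (0,0):-1/OXX/.OX/O..*, (1,0):-1/.XX/OOX/O.., (2,1):-1/.XX/.OX/OO., (2,2):-1/.XX/.OX/O.O
[OXX/.OX/O..] X move#3: (1,0):+1/OXX/XOX/O..*, (2,1):+1/OXX/.OX/OX., (2,2):+1/OXX/.OX/O.X
[OXX/XOX/O..] O move#4: (2,1):-1/OXX/XOX/OO.*, (2,2):-1/OXX/XOX/O.O
[OXX/XOX/OO.] X move#5: (2,2):+1/OXX/XOX/OOX*
[OXX/XOX/OOX] end (terminal -1, O#6); searched .XX/.O./O.. to 5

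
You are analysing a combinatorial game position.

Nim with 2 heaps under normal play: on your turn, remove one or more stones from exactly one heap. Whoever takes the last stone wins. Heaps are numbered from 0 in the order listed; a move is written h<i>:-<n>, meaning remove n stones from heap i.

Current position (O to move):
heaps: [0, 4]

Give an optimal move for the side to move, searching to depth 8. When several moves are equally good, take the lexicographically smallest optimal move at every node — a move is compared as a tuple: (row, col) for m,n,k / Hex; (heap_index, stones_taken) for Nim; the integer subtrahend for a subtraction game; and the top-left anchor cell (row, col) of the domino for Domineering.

ply 1, O at (0,4) | h1:-1=-1→(0,3); h1:-2=-1→(0,2); h1:-3=-1→(0,1); h1:-4=+1→(0,0)*
ply 2: (0,0) is terminal -1 (X); from (0,4) depth 8

O's best at [(0,4)]: h1:-4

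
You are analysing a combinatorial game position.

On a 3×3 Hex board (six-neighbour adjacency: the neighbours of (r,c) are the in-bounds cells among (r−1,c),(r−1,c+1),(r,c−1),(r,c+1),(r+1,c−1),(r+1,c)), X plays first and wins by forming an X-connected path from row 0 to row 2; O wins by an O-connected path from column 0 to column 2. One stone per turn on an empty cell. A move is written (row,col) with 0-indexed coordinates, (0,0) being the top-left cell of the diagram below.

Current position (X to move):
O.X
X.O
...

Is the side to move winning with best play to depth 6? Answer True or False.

[O.X/X.O/...] X move#1: (0,1):-1/OXX/X.O/..., (1,1):+1/O.X/XXO/...*, (2,0):+1/O.X/X.O/X.., (2,1):-1/O.X/X.O/.X., (2,2):-1/O.X/X.O/..X
[O.X/XXO/...] O move#2: (0,1):-1/OOX/XXO/...*, (2,0):-1/O.X/XXO/O.., (2,1):-1/O.X/XXO/.O., (2,2):-1/O.X/XXO/..O
[OOX/XXO/...] X move#3: (2,0):+1/OOX/XXO/X..*, (2,1):+1/OOX/XXO/.X., (2,2):+1/OOX/XXO/..X
[OOX/XXO/X..] end (terminal -1, O#4); searched O.X/X.O/... to 6

X winning at [O.X/X.O/...]: True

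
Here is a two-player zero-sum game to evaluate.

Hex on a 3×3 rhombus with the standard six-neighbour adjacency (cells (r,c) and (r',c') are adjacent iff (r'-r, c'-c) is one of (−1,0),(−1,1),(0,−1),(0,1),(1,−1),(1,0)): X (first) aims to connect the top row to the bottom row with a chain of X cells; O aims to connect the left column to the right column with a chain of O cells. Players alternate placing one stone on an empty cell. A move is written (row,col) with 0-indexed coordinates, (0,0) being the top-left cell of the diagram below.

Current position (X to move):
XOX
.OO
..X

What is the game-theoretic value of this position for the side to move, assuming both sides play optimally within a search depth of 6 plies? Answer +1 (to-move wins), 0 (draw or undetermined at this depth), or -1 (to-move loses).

[XOX/.OO/..X] X move#1: (1,0):-1/XOX/XOO/..X*, (2,0):-1/XOX/.OO/X.X, (2,1):-1/XOX/.OO/.XX
[XOX/XOO/..X] O move#2: (2,0):+1/XOX/XOO/O.X*, (2,1):-1/XOX/XOO/.OX
[XOX/XOO/O.X] end (terminal -1, X#3); searched XOX/.OO/..X to 6

value(XOX/.OO/..X, X) = -1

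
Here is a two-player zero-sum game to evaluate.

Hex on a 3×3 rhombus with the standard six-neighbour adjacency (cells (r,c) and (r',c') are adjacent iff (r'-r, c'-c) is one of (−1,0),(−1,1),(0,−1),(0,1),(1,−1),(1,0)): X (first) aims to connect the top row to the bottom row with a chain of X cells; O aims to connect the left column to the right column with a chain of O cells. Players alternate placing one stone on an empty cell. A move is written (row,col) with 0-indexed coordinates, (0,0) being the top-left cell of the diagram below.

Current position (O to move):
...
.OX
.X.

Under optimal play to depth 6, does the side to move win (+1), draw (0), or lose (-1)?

p1 O@[.../.OX/.X.]: (0,0)[O../.OX/.X.]-1 (0,1)[.O./.OX/.X.]-1 (0,2)[..O/.OX/.X.]+1* (1,0)[.../OOX/.X.]-1 (2,0)[.../.OX/OX.]-1 (2,2)[.../.OX/.XO]-1
p2 X@[..O/.OX/.X.]: (0,0)[X.O/.OX/.X.]-1* (0,1)[.XO/.OX/.X.]-1 (1,0)[..O/XOX/.X.]-1 (2,0)[..O/.OX/XX.]-1 (2,2)[..O/.OX/.XX]-1
p3 O@[X.O/.OX/.X.]: (0,1)[XOO/.OX/.X.]+1* (1,0)[X.O/OOX/.X.]+1 (2,0)[X.O/.OX/OX.]+1 (2,2)[X.O/.OX/.XO]+1
p4 X@[XOO/.OX/.X.]: (1,0)[XOO/XOX/.X.]-1* (2,0)[XOO/.OX/XX.]-1 (2,2)[XOO/.OX/.XX]-1
p5 O@[XOO/XOX/.X.]: (2,0)[XOO/XOX/OX.]+1* (2,2)[XOO/XOX/.XO]-1
p6 X@[XOO/XOX/OX.] terminal -1; root [.../.OX/.X.] d6

value(.../.OX/.X., O) = +1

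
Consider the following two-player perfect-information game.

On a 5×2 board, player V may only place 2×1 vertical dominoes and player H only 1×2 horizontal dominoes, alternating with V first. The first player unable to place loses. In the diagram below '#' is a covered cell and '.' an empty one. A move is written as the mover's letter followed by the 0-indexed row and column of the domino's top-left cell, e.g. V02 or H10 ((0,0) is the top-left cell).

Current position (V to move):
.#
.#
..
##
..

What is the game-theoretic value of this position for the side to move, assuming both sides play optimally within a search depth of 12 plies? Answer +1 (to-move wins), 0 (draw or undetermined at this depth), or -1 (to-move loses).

value(.#/.#/../##/.., V) = -1

ply 1, V at .#/.#/../##/.. | V00=-1→##/##/../##/..*; V10=-1→.#/##/#./##/..
ply 2, H at ##/##/../##/.. | H20=+1→##/##/##/##/..*; H40=+1→##/##/../##/##
ply 3: ##/##/##/##/.. is terminal -1 (V); from .#/.#/../##/.. depth 12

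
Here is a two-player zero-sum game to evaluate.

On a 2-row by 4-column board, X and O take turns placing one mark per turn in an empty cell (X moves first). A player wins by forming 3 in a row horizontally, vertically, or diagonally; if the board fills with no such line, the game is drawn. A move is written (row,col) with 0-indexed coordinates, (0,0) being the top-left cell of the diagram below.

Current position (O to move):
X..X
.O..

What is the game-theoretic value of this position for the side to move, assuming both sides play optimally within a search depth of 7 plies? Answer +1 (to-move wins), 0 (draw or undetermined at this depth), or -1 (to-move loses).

p1 O@[X..X/.O..]: (0,1)[XO.X/.O..]+0 (0,2)[X.OX/.O..]+0 (1,0)[X..X/OO..]+0 (1,2)[X..X/.OO.]+1* (1,3)[X..X/.O.O]+0
p2 X@[X..X/.OO.]: (0,1)[XX.X/.OO.]-1* (0,2)[X.XX/.OO.]-1 (1,0)[X..X/XOO.]-1 (1,3)[X..X/.OOX]-1
p3 O@[XX.X/.OO.]: (0,2)[XXOX/.OO.]+1* (1,0)[XX.X/OOO.]+1 (1,3)[XX.X/.OOO]+1
p4 X@[XXOX/.OO.]: (1,0)[XXOX/XOO.]-1* (1,3)[XXOX/.OOX]-1
p5 O@[XXOX/XOO.]: (1,3)[XXOX/XOOO]+1*
p6 X@[XXOX/XOOO] terminal -1; root [X..X/.O..] d7

value(X..X/.O.., O) = +1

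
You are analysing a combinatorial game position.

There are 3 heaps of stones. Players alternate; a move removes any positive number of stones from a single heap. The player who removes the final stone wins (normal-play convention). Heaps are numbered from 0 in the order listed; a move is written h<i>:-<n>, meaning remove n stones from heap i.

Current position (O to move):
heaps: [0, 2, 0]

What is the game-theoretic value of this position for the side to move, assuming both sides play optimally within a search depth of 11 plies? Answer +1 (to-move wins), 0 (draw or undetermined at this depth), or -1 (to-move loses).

value((0,2,0), O) = +1

p1 O@[(0,2,0)]: h1:-1[(0,1,0)]-1 h1:-2[(0,0,0)]+1*
p2 X@[(0,0,0)] terminal -1; root [(0,2,0)] d11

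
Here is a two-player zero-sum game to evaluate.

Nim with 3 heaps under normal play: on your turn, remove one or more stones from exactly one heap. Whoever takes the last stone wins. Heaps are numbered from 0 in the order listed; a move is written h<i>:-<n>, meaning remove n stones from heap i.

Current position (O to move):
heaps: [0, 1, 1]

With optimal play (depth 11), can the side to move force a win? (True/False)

O winning at [(0,1,1)]: False

p1 O@[(0,1,1)]: h1:-1[(0,0,1)]-1* h2:-1[(0,1,0)]-1
p2 X@[(0,0,1)]: h2:-1[(0,0,0)]+1*
p3 O@[(0,0,0)] terminal -1; root [(0,1,1)] d11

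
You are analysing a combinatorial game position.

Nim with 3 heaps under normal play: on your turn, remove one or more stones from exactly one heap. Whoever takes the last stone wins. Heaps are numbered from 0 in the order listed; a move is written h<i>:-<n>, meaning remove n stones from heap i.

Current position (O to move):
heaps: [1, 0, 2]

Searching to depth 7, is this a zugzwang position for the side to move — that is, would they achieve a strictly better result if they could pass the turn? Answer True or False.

[(1,0,2)] O move#1: h0:-1:-1/(0,0,2), h2:-1:+1/(1,0,1)*, h2:-2:-1/(1,0,0)
[(1,0,1)] X move#2: h0:-1:-1/(0,0,1)*, h2:-1:-1/(1,0,0)
[(0,0,1)] O move#3: h2:-1:+1/(0,0,0)*
[(0,0,0)] end (terminal -1, X#4); searched (1,0,2) to 7
if O skipped the turn, X would face:
~ [(1,0,2)] X move#1: h0:-1:-1/(0,0,2), h2:-1:+1/(1,0,1)*, h2:-2:-1/(1,0,0)
~ [(1,0,1)] O move#2: h0:-1:-1/(0,0,1)*, h2:-1:-1/(1,0,0)
~ [(0,0,1)] X move#3: h2:-1:+1/(0,0,0)*
~ [(0,0,0)] end (terminal -1, O#4); searched (1,0,2) to 7
compare (O): move=+1 vs pass=-1

zugzwang((1,0,2), O) = False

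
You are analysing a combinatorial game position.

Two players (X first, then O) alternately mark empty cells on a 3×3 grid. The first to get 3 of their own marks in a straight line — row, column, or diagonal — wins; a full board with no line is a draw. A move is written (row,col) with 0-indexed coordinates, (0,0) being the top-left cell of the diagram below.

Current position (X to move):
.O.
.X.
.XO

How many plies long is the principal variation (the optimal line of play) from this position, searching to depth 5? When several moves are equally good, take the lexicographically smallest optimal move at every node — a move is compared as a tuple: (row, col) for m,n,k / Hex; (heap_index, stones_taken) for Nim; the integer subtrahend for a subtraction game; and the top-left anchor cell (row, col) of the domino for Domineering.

ply 1, X at .O./.X./.XO | (0,0)=+0→XO./.X./.XO*; (0,2)=+0→.OX/.X./.XO; (1,0)=+0→.O./XX./.XO; (1,2)=+0→.O./.XX/.XO; (2,0)=-1→.O./.X./XXO
ply 2, O at XO./.X./.XO | (0,2)=+0→XOO/.X./.XO*; (1,0)=+0→XO./OX./.XO; (1,2)=+0→XO./.XO/.XO; (2,0)=+0→XO./.X./OXO
ply 3, X at XOO/.X./.XO | (1,0)=-1→XOO/XX./.XO; (1,2)=+0→XOO/.XX/.XO*; (2,0)=-1→XOO/.X./XXO
ply 4, O at XOO/.XX/.XO | (1,0)=+0→XOO/OXX/.XO*; (2,0)=-1→XOO/.XX/OXO
ply 5, X at XOO/OXX/.XO | (2,0)=+0→XOO/OXX/XXO*
ply 6: XOO/OXX/XXO is terminal +0 (O); from .O./.X./.XO depth 5

PV length from [.O./.X./.XO]: 5 plies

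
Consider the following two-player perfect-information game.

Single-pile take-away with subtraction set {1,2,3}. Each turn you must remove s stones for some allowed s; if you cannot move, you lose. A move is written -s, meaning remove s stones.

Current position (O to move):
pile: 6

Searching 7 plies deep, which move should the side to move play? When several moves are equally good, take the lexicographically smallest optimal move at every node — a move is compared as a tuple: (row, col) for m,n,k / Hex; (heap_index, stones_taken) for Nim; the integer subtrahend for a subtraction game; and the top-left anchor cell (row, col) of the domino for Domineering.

O's best at [6]: -2

p1 O@[6]: -1[5]-1 -2[4]+1* -3[3]-1
p2 X@[4]: -1[3]-1* -2[2]-1 -3[1]-1
p3 O@[3]: -1[2]-1 -2[1]-1 -3[0]+1*
p4 X@[0] terminal -1; root [6] d7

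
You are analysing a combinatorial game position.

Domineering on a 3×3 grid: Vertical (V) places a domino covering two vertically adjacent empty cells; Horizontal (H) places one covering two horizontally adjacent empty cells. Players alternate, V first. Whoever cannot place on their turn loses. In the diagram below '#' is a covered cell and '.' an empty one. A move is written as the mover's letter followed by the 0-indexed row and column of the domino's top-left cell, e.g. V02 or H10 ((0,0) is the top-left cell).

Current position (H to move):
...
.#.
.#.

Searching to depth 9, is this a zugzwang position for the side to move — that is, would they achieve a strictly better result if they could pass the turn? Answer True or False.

zugzwang(.../.#./.#., H) = False

ply 1, H at .../.#./.#. | H00=-1→##./.#./.#.*; H01=-1→.##/.#./.#.
ply 2, V at ##./.#./.#. | V02=+1→###/.##/.#.*; V10=+1→##./##./##.; V12=+1→##./.##/.##
ply 3: ###/.##/.#. is terminal -1 (H); from .../.#./.#. depth 9
pass branch (V moves first from the same position):
  | ply 1, V at .../.#./.#. | V00=+1→#../##./.#.*; V02=+1→..#/.##/.#.; V10=+1→.../##./##.; V12=+1→.../.##/.##
  | ply 2, H at #../##./.#. | H01=-1→###/##./.#.*
  | ply 3, V at ###/##./.#. | V12=+1→###/###/.##*
  | ply 4: ###/###/.## is terminal -1 (H); from .../.#./.#. depth 9
H moving scores -1; H passing scores -1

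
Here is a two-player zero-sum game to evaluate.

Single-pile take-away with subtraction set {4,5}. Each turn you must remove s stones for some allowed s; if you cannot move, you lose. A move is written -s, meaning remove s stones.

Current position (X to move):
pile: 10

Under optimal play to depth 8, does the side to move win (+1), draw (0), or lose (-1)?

value(10, X) = -1

p1 X@[10]: -4[6]-1* -5[5]-1
p2 O@[6]: -4[2]+1* -5[1]+1
p3 X@[2] terminal -1; root [10] d8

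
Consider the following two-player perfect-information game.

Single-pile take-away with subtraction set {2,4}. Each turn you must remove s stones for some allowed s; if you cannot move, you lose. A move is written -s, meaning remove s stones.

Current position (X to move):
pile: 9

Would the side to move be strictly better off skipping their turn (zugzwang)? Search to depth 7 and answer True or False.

ply 1, X at 9 | -2=+1→7*; -4=-1→5
ply 2, O at 7 | -2=-1→5*; -4=-1→3
ply 3, X at 5 | -2=-1→3; -4=+1→1*
ply 4: 1 is terminal -1 (O); from 9 depth 7
if X skipped the turn, O would face:
~ ply 1, O at 9 | -2=+1→7*; -4=-1→5
~ ply 2, X at 7 | -2=-1→5*; -4=-1→3
~ ply 3, O at 5 | -2=-1→3; -4=+1→1*
~ ply 4: 1 is terminal -1 (X); from 9 depth 7
compare (X): move=+1 vs pass=-1

zugzwang(9, X) = False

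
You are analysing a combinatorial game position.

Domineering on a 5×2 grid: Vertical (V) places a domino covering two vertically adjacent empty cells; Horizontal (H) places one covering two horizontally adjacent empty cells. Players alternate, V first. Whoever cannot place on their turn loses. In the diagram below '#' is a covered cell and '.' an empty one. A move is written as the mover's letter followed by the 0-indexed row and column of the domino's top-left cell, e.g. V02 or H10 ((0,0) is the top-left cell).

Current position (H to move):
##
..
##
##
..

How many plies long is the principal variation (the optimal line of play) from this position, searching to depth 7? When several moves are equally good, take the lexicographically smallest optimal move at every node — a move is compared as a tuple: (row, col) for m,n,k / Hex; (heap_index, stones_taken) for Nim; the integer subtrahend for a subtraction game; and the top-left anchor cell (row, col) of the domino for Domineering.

PV length from [##/../##/##/..]: 1 ply

[##/../##/##/..] H move#1: H10:+1/##/##/##/##/..*, H40:+1/##/../##/##/##
[##/##/##/##/..] end (terminal -1, V#2); searched ##/../##/##/.. to 7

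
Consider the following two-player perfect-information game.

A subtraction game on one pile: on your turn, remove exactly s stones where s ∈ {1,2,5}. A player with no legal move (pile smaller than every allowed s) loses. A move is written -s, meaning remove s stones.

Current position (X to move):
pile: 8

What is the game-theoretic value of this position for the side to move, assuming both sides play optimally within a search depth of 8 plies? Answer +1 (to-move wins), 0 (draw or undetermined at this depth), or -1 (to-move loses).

value(8, X) = +1

[8] X move#1: -1:-1/7, -2:+1/6*, -5:+1/3
[6] O move#2: -1:-1/5*, -2:-1/4, -5:-1/1
[5] X move#3: -1:-1/4, -2:+1/3*, -5:+1/0
[3] O move#4: -1:-1/2*, -2:-1/1
[2] X move#5: -1:-1/1, -2:+1/0*
[0] end (terminal -1, O#6); searched 8 to 8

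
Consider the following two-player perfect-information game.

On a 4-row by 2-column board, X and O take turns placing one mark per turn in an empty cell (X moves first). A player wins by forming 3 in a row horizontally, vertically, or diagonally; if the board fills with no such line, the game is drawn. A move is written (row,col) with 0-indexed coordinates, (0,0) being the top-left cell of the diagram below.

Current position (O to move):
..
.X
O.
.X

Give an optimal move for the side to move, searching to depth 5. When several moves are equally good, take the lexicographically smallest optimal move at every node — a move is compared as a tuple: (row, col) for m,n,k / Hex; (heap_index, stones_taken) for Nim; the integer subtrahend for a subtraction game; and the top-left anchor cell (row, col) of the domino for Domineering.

p1 O@[../.X/O./.X]: (0,0)[O./.X/O./.X]-1 (0,1)[.O/.X/O./.X]-1 (1,0)[../OX/O./.X]-1 (2,1)[../.X/OO/.X]+0* (3,0)[../.X/O./OX]-1
p2 X@[../.X/OO/.X]: (0,0)[X./.X/OO/.X]+0* (0,1)[.X/.X/OO/.X]-1 (1,0)[../XX/OO/.X]+0 (3,0)[../.X/OO/XX]+0
p3 O@[X./.X/OO/.X]: (0,1)[XO/.X/OO/.X]+0* (1,0)[X./OX/OO/.X]+0 (3,0)[X./.X/OO/OX]+0
p4 X@[XO/.X/OO/.X]: (1,0)[XO/XX/OO/.X]+0* (3,0)[XO/.X/OO/XX]+0
p5 O@[XO/XX/OO/.X]: (3,0)[XO/XX/OO/OX]+0*
p6 X@[XO/XX/OO/OX] terminal +0; root [../.X/O./.X] d5

O's best at [../.X/O./.X]: (2,1)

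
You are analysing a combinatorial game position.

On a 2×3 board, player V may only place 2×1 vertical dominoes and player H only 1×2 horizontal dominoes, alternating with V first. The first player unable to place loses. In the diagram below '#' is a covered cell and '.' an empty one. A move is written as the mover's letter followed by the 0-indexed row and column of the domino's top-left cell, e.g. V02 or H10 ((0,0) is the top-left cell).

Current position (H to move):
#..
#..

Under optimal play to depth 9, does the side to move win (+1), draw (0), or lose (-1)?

[#../#..] H move#1: H01:+1/###/#..*, H11:+1/#../###
[###/#..] end (terminal -1, V#2); searched #../#.. to 9

value(#../#.., H) = +1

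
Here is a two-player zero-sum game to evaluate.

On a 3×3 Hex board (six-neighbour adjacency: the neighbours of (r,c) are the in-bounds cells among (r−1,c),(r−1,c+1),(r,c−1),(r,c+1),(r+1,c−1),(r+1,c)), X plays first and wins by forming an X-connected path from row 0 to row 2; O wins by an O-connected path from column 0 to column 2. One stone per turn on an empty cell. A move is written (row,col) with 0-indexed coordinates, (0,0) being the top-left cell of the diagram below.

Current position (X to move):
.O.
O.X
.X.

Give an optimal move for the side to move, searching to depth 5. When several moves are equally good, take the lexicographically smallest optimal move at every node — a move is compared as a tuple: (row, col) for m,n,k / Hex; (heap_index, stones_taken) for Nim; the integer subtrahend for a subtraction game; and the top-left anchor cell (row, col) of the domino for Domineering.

X's best at [.O./O.X/.X.]: (0,2)

[.O./O.X/.X.] X move#1: (0,0):-1/XO./O.X/.X., (0,2):+1/.OX/O.X/.X.*, (1,1):-1/.O./OXX/.X., (2,0):-1/.O./O.X/XX., (2,2):-1/.O./O.X/.XX
[.OX/O.X/.X.] end (terminal -1, O#2); searched .O./O.X/.X. to 5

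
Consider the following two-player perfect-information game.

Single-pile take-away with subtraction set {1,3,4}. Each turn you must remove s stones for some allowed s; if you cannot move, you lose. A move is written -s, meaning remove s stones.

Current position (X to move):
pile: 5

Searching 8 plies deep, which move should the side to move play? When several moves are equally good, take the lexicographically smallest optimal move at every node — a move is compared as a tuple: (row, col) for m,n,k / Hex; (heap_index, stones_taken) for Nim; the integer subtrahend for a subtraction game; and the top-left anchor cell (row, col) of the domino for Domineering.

X's best at [5]: -3

[5] X move#1: -1:-1/4, -3:+1/2*, -4:-1/1
[2] O move#2: -1:-1/1*
[1] X move#3: -1:+1/0*
[0] end (terminal -1, O#4); searched 5 to 8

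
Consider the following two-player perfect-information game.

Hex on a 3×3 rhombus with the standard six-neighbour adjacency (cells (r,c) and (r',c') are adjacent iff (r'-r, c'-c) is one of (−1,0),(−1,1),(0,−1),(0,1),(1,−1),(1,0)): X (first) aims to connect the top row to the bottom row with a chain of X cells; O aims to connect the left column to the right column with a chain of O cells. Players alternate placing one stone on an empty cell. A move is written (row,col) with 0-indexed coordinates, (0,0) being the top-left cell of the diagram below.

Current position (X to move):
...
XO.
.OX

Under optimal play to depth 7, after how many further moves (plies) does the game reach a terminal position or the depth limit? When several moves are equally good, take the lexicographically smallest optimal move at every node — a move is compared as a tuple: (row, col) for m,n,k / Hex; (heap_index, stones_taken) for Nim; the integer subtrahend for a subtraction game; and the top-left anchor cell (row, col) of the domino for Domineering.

[.../XO./.OX] X move#1: (0,0):-1/X../XO./.OX, (0,1):-1/.X./XO./.OX, (0,2):+1/..X/XO./.OX*, (1,2):+1/.../XOX/.OX, (2,0):+1/.../XO./XOX
[..X/XO./.OX] O move#2: (0,0):-1/O.X/XO./.OX*, (0,1):-1/.OX/XO./.OX, (1,2):-1/..X/XOO/.OX, (2,0):-1/..X/XO./OOX
[O.X/XO./.OX] X move#3: (0,1):+1/OXX/XO./.OX*, (1,2):+1/O.X/XOX/.OX, (2,0):+1/O.X/XO./XOX
[OXX/XO./.OX] O move#4: (1,2):-1/OXX/XOO/.OX*, (2,0):-1/OXX/XO./OOX
[OXX/XOO/.OX] X move#5: (2,0):+1/OXX/XOO/XOX*
[OXX/XOO/XOX] end (terminal -1, O#6); searched .../XO./.OX to 7

PV length from [.../XO./.OX]: 5 plies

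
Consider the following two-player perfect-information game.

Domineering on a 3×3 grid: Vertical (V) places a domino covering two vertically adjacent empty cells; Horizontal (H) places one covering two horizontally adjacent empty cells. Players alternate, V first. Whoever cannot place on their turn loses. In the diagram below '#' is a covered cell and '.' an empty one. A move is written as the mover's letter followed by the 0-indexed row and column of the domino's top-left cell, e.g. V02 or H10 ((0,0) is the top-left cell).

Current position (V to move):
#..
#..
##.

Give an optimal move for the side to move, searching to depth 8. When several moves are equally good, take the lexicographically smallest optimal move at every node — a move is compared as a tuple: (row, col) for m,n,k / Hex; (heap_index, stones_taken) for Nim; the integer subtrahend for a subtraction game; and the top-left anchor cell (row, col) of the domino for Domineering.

p1 V@[#../#../##.]: V01[##./##./##.]+1* V02[#.#/#.#/##.]+1 V12[#../#.#/###]-1
p2 H@[##./##./##.] terminal -1; root [#../#../##.] d8

V's best at [#../#../##.]: V01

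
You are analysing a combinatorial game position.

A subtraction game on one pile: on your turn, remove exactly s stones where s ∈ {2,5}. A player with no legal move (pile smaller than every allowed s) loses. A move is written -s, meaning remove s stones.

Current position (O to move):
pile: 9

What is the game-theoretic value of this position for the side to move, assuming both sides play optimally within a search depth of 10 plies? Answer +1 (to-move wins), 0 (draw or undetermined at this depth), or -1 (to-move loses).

value(9, O) = +1

[9] O move#1: -2:+1/7*, -5:+1/4
[7] X move#2: -2:-1/5*, -5:-1/2
[5] O move#3: -2:-1/3, -5:+1/0*
[0] end (terminal -1, X#4); searched 9 to 10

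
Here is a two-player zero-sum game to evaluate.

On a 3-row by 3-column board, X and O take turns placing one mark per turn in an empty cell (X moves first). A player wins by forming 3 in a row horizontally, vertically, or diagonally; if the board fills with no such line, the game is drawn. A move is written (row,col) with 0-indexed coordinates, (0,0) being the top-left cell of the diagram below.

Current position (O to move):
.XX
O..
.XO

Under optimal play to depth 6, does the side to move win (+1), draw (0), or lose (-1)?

value(.XX/O../.XO, O) = -1

ply 1, O at .XX/O../.XO | (0,0)=-1→OXX/O../.XO*; (1,1)=-1→.XX/OO./.XO; (1,2)=-1→.XX/O.O/.XO; (2,0)=-1→.XX/O../OXO
ply 2, X at OXX/O../.XO | (1,1)=+1→OXX/OX./.XO*; (1,2)=-1→OXX/O.X/.XO; (2,0)=-1→OXX/O../XXO
ply 3: OXX/OX./.XO is terminal -1 (O); from .XX/O../.XO depth 6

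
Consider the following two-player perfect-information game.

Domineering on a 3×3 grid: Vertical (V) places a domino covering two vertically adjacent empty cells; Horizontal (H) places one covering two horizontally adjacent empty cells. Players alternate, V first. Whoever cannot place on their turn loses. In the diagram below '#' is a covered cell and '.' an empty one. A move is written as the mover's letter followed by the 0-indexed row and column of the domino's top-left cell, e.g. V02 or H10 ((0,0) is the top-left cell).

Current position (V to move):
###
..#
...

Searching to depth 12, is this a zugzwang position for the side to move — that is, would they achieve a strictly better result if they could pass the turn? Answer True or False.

zugzwang(###/..#/..., V) = False

[###/..#/...] V move#1: V10:-1/###/#.#/#.., V11:+1/###/.##/.#.*
[###/.##/.#.] end (terminal -1, H#2); searched ###/..#/... to 12
pass branch (H moves first from the same position):
  | [###/..#/...] H move#1: H10:+1/###/###/...*, H20:+1/###/..#/##., H21:-1/###/..#/.##
  | [###/###/...] end (terminal -1, V#2); searched ###/..#/... to 12
V moving scores +1; V passing scores -1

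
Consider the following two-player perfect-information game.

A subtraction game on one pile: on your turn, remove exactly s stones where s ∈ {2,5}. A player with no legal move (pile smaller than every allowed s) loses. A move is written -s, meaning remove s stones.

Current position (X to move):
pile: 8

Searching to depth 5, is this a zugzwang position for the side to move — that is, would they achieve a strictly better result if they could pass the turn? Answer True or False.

p1 X@[8]: -2[6]-1* -5[3]-1
p2 O@[6]: -2[4]+1* -5[1]+1
p3 X@[4]: -2[2]-1*
p4 O@[2]: -2[0]+1*
p5 X@[0] terminal -1; root [8] d5
if X skipped the turn, O would face:
~ p1 O@[8]: -2[6]-1* -5[3]-1
~ p2 X@[6]: -2[4]+1* -5[1]+1
~ p3 O@[4]: -2[2]-1*
~ p4 X@[2]: -2[0]+1*
~ p5 O@[0] terminal -1; root [8] d5
compare (X): move=-1 vs pass=+1

zugzwang(8, X) = True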